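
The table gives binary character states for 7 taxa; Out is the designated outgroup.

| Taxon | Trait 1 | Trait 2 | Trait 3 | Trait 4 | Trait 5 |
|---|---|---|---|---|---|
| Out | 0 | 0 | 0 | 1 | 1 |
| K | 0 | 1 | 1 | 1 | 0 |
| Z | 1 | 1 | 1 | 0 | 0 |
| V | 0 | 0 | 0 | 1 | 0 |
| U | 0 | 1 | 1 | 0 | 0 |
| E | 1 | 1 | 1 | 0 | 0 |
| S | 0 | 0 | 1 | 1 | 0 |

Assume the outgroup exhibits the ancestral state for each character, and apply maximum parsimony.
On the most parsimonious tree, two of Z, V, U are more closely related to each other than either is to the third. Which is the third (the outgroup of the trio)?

Character polarity is set by the outgroup: the derived state is whichever differs from the outgroup's state, so for Trait 4, Trait 5 the derived state is '0', and for the remaining characters it is '1'.
Only E and Z show the derived state '1' for Trait 1, supporting them as a clade.
Trait 2 (derived state '1') is shared by E, K, U, and Z — a synapomorphy uniting that clade.
Only E, K, S, U, and Z show the derived state '1' for Trait 3, supporting them as a clade.
Trait 4 (derived state '0') is shared by E, U, and Z — a synapomorphy uniting that clade.
All ingroup taxa share the derived state '0' for Trait 5; it defines the ingroup but does not resolve relationships within it.
Most parsimonious ingroup topology: (((K,((Z,E),U)),S),V).
Z and U share a more recent common ancestor with each other than either does with V, so V is the least closely related of the three.

V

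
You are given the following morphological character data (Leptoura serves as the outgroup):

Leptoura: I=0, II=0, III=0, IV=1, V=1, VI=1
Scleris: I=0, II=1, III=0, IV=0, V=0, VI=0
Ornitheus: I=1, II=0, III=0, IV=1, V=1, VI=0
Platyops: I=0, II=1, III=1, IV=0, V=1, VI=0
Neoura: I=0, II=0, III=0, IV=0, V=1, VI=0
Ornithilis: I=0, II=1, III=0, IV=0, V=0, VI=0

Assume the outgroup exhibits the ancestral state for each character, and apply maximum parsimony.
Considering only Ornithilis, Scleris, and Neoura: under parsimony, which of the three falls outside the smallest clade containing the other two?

Character polarity is set by the outgroup: the derived state is whichever differs from the outgroup's state, so for IV, V, VI the derived state is '0', and for the remaining characters it is '1'.
I: derived state '1' in Ornitheus only — an autapomorphy, so it tells us nothing about relationships among taxa.
Only Ornithilis, Platyops, and Scleris show the derived state '1' for II, supporting them as a clade.
III (derived state '1') is unique to Platyops (autapomorphy; uninformative for grouping).
IV: derived state '0' in Neoura, Ornithilis, Platyops, and Scleris only — synapomorphy for {Neoura, Ornithilis, Platyops, Scleris}.
V: derived state '0' in Ornithilis and Scleris only — synapomorphy for {Ornithilis, Scleris}.
VI (derived state '0') is shared by all ingroup taxa — unites the whole ingroup.
Most parsimonious ingroup topology: ((((Scleris,Ornithilis),Platyops),Neoura),Ornitheus).
Scleris and Ornithilis share a more recent common ancestor with each other than either does with Neoura, so Neoura is the least closely related of the three.

Neoura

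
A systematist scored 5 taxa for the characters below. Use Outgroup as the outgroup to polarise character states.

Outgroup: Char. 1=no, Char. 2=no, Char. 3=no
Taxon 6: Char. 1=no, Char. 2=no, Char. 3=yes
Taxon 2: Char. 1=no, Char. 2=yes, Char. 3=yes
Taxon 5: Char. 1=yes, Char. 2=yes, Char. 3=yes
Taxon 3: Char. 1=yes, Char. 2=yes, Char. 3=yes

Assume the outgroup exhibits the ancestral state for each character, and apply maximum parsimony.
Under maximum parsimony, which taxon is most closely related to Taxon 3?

Taxon 5

The outgroup has state 'no' for every character, so 'yes' is the derived state throughout.
Char. 1 (derived state 'yes') is shared by Taxon 3 and Taxon 5 — a synapomorphy uniting that clade.
Char. 2 (derived state 'yes') is shared by Taxon 2, Taxon 3, and Taxon 5 — a synapomorphy uniting that clade.
All ingroup taxa share the derived state 'yes' for Char. 3; it defines the ingroup but does not resolve relationships within it.
Most parsimonious ingroup topology: (Taxon 6,(Taxon 2,(Taxon 5,Taxon 3))).
Taxon 3 and Taxon 5 form a cherry on this tree, so they are sister taxa.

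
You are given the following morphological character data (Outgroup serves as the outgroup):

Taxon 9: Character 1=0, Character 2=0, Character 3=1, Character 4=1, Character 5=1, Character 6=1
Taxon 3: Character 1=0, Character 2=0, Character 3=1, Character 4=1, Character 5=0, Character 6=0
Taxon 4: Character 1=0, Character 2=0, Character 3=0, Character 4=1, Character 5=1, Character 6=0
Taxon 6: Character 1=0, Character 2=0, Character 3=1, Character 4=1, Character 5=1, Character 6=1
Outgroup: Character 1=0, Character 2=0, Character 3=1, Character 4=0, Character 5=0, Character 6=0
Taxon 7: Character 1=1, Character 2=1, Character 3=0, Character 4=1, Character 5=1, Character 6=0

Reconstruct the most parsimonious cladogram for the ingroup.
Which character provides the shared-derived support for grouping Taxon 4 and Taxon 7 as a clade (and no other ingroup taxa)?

Character 3

Character polarity is set by the outgroup: the derived state is whichever differs from the outgroup's state, so for Character 3 the derived state is '0', and for the remaining characters it is '1'.
Character 1 (derived state '1') is unique to Taxon 7 (autapomorphy; uninformative for grouping).
Character 2: derived state '1' in Taxon 7 only — an autapomorphy, so it tells us nothing about relationships among taxa.
Character 3: derived state '0' in Taxon 4 and Taxon 7 only — synapomorphy for {Taxon 4, Taxon 7}.
All ingroup taxa share the derived state '1' for Character 4; it defines the ingroup but does not resolve relationships within it.
Character 5 (derived state '1') is shared by Taxon 4, Taxon 6, Taxon 7, and Taxon 9 — a synapomorphy uniting that clade.
Character 6: derived state '1' in Taxon 6 and Taxon 9 only — synapomorphy for {Taxon 6, Taxon 9}.
Most parsimonious ingroup topology: (((Taxon 6,Taxon 9),(Taxon 7,Taxon 4)),Taxon 3).
The clade {Taxon 4, Taxon 7} is supported by Character 3: its derived state '0' occurs in exactly those taxa and in no other taxon (including the outgroup).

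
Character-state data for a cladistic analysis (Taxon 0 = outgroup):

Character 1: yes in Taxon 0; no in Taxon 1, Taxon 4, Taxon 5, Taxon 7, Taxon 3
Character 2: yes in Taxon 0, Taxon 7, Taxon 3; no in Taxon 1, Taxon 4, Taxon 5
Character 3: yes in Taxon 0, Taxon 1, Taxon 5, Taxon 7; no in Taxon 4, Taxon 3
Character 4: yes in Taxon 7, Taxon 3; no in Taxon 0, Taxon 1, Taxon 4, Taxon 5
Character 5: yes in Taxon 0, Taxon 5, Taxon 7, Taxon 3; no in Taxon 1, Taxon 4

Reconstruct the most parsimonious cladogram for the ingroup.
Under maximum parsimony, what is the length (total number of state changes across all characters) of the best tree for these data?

Character polarity is set by the outgroup: the derived state is whichever differs from the outgroup's state, so for Character 1, Character 2, Character 3, Character 5 the derived state is 'no', and for the remaining characters it is 'yes'.
All ingroup taxa share the derived state 'no' for Character 1; it defines the ingroup but does not resolve relationships within it.
Character 2 (derived state 'no') is shared by Taxon 1, Taxon 4, and Taxon 5 — a synapomorphy uniting that clade.
Character 3 (state 'no') occurs in Taxon 3 and Taxon 4 but conflicts with the nesting implied by the other characters — most parsimoniously interpreted as homoplasy.
Character 4: derived state 'yes' in Taxon 3 and Taxon 7 only — synapomorphy for {Taxon 3, Taxon 7}.
Character 5: derived state 'no' in Taxon 1 and Taxon 4 only — synapomorphy for {Taxon 1, Taxon 4}.
Most parsimonious ingroup topology: (((Taxon 1,Taxon 4),Taxon 5),(Taxon 7,Taxon 3)).
Changes per character on this tree: Character 1: 1; Character 2: 1; Character 3: 2; Character 4: 1; Character 5: 1.
Total = 6.

6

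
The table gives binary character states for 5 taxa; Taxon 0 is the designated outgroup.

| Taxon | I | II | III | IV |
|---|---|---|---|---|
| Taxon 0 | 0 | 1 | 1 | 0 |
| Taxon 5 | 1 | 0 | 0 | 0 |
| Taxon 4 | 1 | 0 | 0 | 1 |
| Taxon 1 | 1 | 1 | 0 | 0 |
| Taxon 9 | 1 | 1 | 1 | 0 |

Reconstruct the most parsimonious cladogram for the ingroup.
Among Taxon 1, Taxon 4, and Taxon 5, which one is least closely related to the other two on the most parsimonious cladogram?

Character polarity is set by the outgroup: the derived state is whichever differs from the outgroup's state, so for II, III the derived state is '0', and for the remaining characters it is '1'.
I (derived state '1') is shared by all ingroup taxa — unites the whole ingroup.
II (derived state '0') is shared by Taxon 4 and Taxon 5 — a synapomorphy uniting that clade.
III: derived state '0' in Taxon 1, Taxon 4, and Taxon 5 only — synapomorphy for {Taxon 1, Taxon 4, Taxon 5}.
IV: derived state '1' in Taxon 4 only — an autapomorphy, so it tells us nothing about relationships among taxa.
Most parsimonious ingroup topology: (((Taxon 5,Taxon 4),Taxon 1),Taxon 9).
Taxon 5 and Taxon 4 share a more recent common ancestor with each other than either does with Taxon 1, so Taxon 1 is the least closely related of the three.

Taxon 1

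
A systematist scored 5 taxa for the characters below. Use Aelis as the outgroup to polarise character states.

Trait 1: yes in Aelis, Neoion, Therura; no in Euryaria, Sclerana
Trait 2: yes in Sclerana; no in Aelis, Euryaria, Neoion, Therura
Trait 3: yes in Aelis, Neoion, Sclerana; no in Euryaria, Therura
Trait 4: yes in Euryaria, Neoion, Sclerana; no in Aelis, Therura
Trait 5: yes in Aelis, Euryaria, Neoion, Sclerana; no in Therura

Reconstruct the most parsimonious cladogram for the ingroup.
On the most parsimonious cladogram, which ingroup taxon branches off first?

Therura

Character polarity is set by the outgroup: the derived state is whichever differs from the outgroup's state, so for Trait 1, Trait 3, Trait 5 the derived state is 'no', and for the remaining characters it is 'yes'.
Trait 1: derived state 'no' in Euryaria and Sclerana only — synapomorphy for {Euryaria, Sclerana}.
Trait 2: derived state 'yes' in Sclerana only — an autapomorphy, so it tells us nothing about relationships among taxa.
Trait 3 groups Euryaria and Therura, which is incompatible with the clades supported by the remaining characters; treating it as convergent (homoplasy) costs fewer steps than any alternative tree.
Only Euryaria, Neoion, and Sclerana show the derived state 'yes' for Trait 4, supporting them as a clade.
Trait 5 (derived state 'no') is unique to Therura (autapomorphy; uninformative for grouping).
Most parsimonious ingroup topology: (((Euryaria,Sclerana),Neoion),Therura).
Therura is sister to the clade containing all other ingroup taxa, so it is the earliest-diverging (most basal) ingroup lineage.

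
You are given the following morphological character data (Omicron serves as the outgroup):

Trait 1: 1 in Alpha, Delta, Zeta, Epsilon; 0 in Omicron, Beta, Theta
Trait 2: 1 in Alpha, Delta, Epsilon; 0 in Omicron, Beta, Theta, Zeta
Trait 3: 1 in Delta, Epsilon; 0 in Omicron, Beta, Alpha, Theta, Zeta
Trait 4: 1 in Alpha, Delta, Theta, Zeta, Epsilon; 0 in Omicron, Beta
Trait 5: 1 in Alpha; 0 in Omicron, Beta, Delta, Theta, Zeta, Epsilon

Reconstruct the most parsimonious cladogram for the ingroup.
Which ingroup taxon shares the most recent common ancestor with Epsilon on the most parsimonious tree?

Delta

The outgroup has state '0' for every character, so '1' is the derived state throughout.
Trait 1: derived state '1' in Alpha, Delta, Epsilon, and Zeta only — synapomorphy for {Alpha, Delta, Epsilon, Zeta}.
Trait 2: derived state '1' in Alpha, Delta, and Epsilon only — synapomorphy for {Alpha, Delta, Epsilon}.
Trait 3 (derived state '1') is shared by Delta and Epsilon — a synapomorphy uniting that clade.
Only Alpha, Delta, Epsilon, Theta, and Zeta show the derived state '1' for Trait 4, supporting them as a clade.
Trait 5 (derived state '1') is unique to Alpha (autapomorphy; uninformative for grouping).
Most parsimonious ingroup topology: (Beta,(((Alpha,(Delta,Epsilon)),Zeta),Theta)).
Epsilon and Delta form a cherry on this tree, so they are sister taxa.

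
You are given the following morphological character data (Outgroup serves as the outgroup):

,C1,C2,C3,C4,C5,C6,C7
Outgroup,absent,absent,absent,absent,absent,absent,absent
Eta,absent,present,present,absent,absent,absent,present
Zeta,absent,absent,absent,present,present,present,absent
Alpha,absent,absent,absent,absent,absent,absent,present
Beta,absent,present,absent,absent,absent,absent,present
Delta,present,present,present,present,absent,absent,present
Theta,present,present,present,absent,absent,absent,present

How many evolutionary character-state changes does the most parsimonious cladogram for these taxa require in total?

The outgroup has state 'absent' for every character, so 'present' is the derived state throughout.
C1 (derived state 'present') is shared by Delta and Theta — a synapomorphy uniting that clade.
C2 (derived state 'present') is shared by Beta, Delta, Eta, and Theta — a synapomorphy uniting that clade.
C3: derived state 'present' in Delta, Eta, and Theta only — synapomorphy for {Delta, Eta, Theta}.
C4 groups Delta and Zeta, which is incompatible with the clades supported by the remaining characters; treating it as convergent (homoplasy) costs fewer steps than any alternative tree.
C5: derived state 'present' in Zeta only — an autapomorphy, so it tells us nothing about relationships among taxa.
C6: derived state 'present' in Zeta only — an autapomorphy, so it tells us nothing about relationships among taxa.
C7 (derived state 'present') is shared by Alpha, Beta, Delta, Eta, and Theta — a synapomorphy uniting that clade.
Most parsimonious ingroup topology: ((((Eta,(Delta,Theta)),Beta),Alpha),Zeta).
Changes per character on this tree: C1: 1; C2: 1; C3: 1; C4: 2; C5: 1; C6: 1; C7: 1.
Total = 8.

8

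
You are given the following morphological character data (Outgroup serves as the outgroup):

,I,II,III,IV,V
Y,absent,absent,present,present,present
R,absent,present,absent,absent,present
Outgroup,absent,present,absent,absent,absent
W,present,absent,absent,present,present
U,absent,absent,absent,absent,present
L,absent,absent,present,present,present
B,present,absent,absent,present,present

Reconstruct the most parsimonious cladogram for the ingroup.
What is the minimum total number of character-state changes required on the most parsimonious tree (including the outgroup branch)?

Character polarity is set by the outgroup: the derived state is whichever differs from the outgroup's state, so for II the derived state is 'absent', and for the remaining characters it is 'present'.
I (derived state 'present') is shared by B and W — a synapomorphy uniting that clade.
II: derived state 'absent' in B, L, U, W, and Y only — synapomorphy for {B, L, U, W, Y}.
III (derived state 'present') is shared by L and Y — a synapomorphy uniting that clade.
IV (derived state 'present') is shared by B, L, W, and Y — a synapomorphy uniting that clade.
All ingroup taxa share the derived state 'present' for V; it defines the ingroup but does not resolve relationships within it.
Most parsimonious ingroup topology: ((((B,W),(Y,L)),U),R).
Changes per character on this tree: I: 1; II: 1; III: 1; IV: 1; V: 1.
Total = 5.

5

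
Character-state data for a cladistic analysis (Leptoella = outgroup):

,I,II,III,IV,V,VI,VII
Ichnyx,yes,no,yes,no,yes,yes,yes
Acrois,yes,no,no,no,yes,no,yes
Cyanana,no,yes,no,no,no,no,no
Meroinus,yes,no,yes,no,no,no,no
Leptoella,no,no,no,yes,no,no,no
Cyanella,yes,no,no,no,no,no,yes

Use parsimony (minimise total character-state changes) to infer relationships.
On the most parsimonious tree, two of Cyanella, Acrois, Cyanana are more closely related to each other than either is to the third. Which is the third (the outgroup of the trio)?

Character polarity is set by the outgroup: the derived state is whichever differs from the outgroup's state, so for IV the derived state is 'no', and for the remaining characters it is 'yes'.
I: derived state 'yes' in Acrois, Cyanella, Ichnyx, and Meroinus only — synapomorphy for {Acrois, Cyanella, Ichnyx, Meroinus}.
II (derived state 'yes') is unique to Cyanana (autapomorphy; uninformative for grouping).
III (state 'yes') occurs in Ichnyx and Meroinus but conflicts with the nesting implied by the other characters — most parsimoniously interpreted as homoplasy.
IV (derived state 'no') is shared by all ingroup taxa — unites the whole ingroup.
V: derived state 'yes' in Acrois and Ichnyx only — synapomorphy for {Acrois, Ichnyx}.
VI: derived state 'yes' in Ichnyx only — an autapomorphy, so it tells us nothing about relationships among taxa.
VII (derived state 'yes') is shared by Acrois, Cyanella, and Ichnyx — a synapomorphy uniting that clade.
Most parsimonious ingroup topology: ((Meroinus,((Ichnyx,Acrois),Cyanella)),Cyanana).
Cyanella and Acrois share a more recent common ancestor with each other than either does with Cyanana, so Cyanana is the least closely related of the three.

Cyanana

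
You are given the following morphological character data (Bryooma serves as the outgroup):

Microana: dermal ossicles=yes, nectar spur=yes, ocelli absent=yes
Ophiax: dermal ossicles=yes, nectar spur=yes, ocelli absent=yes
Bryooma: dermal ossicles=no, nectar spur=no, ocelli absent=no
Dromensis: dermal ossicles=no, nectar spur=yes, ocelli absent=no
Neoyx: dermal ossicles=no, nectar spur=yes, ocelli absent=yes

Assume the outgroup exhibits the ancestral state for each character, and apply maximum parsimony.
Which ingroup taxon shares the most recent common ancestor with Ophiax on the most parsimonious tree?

The outgroup has state 'no' for every character, so 'yes' is the derived state throughout.
dermal ossicles: derived state 'yes' in Microana and Ophiax only — synapomorphy for {Microana, Ophiax}.
All ingroup taxa share the derived state 'yes' for nectar spur; it defines the ingroup but does not resolve relationships within it.
Only Microana, Neoyx, and Ophiax show the derived state 'yes' for ocelli absent, supporting them as a clade.
Most parsimonious ingroup topology: ((Neoyx,(Microana,Ophiax)),Dromensis).
Ophiax and Microana form a cherry on this tree, so they are sister taxa.

Microana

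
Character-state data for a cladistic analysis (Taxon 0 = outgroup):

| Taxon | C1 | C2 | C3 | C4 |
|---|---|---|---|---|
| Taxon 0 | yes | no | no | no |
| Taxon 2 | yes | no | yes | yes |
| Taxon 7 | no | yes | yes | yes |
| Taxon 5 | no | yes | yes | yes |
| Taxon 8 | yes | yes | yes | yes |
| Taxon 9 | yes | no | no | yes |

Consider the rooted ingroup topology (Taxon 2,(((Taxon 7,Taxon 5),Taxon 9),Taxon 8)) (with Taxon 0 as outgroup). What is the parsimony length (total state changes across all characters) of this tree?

6

Map each character onto (Taxon 2,(((Taxon 7,Taxon 5),Taxon 9),Taxon 8)) (rooted by Taxon 0) and count the minimum state changes it requires (Fitch parsimony):
C1: 1; C2: 2; C3: 2; C4: 1.
Total tree length = 6.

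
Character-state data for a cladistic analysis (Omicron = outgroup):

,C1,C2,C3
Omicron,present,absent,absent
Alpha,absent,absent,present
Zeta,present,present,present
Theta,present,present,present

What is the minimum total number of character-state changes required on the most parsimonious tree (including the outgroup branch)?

Character polarity is set by the outgroup: the derived state is whichever differs from the outgroup's state, so for C1 the derived state is 'absent', and for the remaining characters it is 'present'.
C1 (derived state 'absent') is unique to Alpha (autapomorphy; uninformative for grouping).
C2: derived state 'present' in Theta and Zeta only — synapomorphy for {Theta, Zeta}.
C3 (derived state 'present') is shared by all ingroup taxa — unites the whole ingroup.
Most parsimonious ingroup topology: (Alpha,(Zeta,Theta)).
Changes per character on this tree: C1: 1; C2: 1; C3: 1.
Total = 3.

3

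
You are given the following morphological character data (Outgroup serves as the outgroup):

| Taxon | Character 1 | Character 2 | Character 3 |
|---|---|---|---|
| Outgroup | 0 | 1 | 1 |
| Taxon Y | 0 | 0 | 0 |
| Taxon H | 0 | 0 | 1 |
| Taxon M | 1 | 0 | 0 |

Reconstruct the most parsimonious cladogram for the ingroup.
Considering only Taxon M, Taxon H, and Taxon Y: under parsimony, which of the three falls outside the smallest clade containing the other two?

Character polarity is set by the outgroup: the derived state is whichever differs from the outgroup's state, so for Character 2, Character 3 the derived state is '0', and for the remaining characters it is '1'.
Character 1: derived state '1' in Taxon M only — an autapomorphy, so it tells us nothing about relationships among taxa.
Character 2 (derived state '0') is shared by all ingroup taxa — unites the whole ingroup.
Character 3: derived state '0' in Taxon M and Taxon Y only — synapomorphy for {Taxon M, Taxon Y}.
Most parsimonious ingroup topology: ((Taxon Y,Taxon M),Taxon H).
Taxon Y and Taxon M share a more recent common ancestor with each other than either does with Taxon H, so Taxon H is the least closely related of the three.

Taxon H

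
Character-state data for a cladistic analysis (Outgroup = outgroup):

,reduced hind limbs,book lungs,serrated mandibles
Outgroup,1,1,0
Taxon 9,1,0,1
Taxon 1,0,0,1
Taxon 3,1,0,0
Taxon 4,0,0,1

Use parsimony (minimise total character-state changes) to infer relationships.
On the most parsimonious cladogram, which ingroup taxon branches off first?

Character polarity is set by the outgroup: the derived state is whichever differs from the outgroup's state, so for reduced hind limbs, book lungs the derived state is '0', and for the remaining characters it is '1'.
reduced hind limbs (derived state '0') is shared by Taxon 1 and Taxon 4 — a synapomorphy uniting that clade.
book lungs (derived state '0') is shared by all ingroup taxa — unites the whole ingroup.
serrated mandibles (derived state '1') is shared by Taxon 1, Taxon 4, and Taxon 9 — a synapomorphy uniting that clade.
Most parsimonious ingroup topology: ((Taxon 9,(Taxon 1,Taxon 4)),Taxon 3).
Taxon 3 is sister to the clade containing all other ingroup taxa, so it is the earliest-diverging (most basal) ingroup lineage.

Taxon 3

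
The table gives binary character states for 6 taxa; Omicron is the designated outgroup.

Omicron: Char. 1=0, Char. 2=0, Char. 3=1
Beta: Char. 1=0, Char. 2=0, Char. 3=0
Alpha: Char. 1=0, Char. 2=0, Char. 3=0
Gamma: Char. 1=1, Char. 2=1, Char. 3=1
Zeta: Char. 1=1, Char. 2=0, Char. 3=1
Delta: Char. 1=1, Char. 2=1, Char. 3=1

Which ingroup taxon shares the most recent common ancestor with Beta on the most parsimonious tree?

Alpha

Character polarity is set by the outgroup: the derived state is whichever differs from the outgroup's state, so for Char. 3 the derived state is '0', and for the remaining characters it is '1'.
Only Delta, Gamma, and Zeta show the derived state '1' for Char. 1, supporting them as a clade.
Only Delta and Gamma show the derived state '1' for Char. 2, supporting them as a clade.
Char. 3: derived state '0' in Alpha and Beta only — synapomorphy for {Alpha, Beta}.
Most parsimonious ingroup topology: ((Beta,Alpha),((Gamma,Delta),Zeta)).
Beta and Alpha form a cherry on this tree, so they are sister taxa.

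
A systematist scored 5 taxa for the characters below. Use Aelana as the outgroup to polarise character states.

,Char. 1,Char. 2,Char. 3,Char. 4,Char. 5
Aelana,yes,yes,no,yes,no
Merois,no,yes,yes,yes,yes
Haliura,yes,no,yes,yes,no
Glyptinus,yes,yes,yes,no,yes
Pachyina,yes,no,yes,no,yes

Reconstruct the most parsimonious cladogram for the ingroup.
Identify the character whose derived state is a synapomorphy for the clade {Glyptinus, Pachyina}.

Character polarity is set by the outgroup: the derived state is whichever differs from the outgroup's state, so for Char. 1, Char. 2, Char. 4 the derived state is 'no', and for the remaining characters it is 'yes'.
Char. 1 (derived state 'no') is unique to Merois (autapomorphy; uninformative for grouping).
Char. 2 (state 'no') occurs in Haliura and Pachyina but conflicts with the nesting implied by the other characters — most parsimoniously interpreted as homoplasy.
All ingroup taxa share the derived state 'yes' for Char. 3; it defines the ingroup but does not resolve relationships within it.
Char. 4 (derived state 'no') is shared by Glyptinus and Pachyina — a synapomorphy uniting that clade.
Char. 5: derived state 'yes' in Glyptinus, Merois, and Pachyina only — synapomorphy for {Glyptinus, Merois, Pachyina}.
Most parsimonious ingroup topology: ((Merois,(Glyptinus,Pachyina)),Haliura).
The clade {Glyptinus, Pachyina} is supported by Char. 4: its derived state 'no' occurs in exactly those taxa and in no other taxon (including the outgroup).

Char. 4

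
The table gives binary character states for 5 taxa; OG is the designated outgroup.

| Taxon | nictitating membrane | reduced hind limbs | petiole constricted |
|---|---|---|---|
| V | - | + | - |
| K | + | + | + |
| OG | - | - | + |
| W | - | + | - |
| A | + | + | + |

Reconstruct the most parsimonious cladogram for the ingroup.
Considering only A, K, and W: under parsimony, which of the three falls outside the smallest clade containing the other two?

W

Character polarity is set by the outgroup: the derived state is whichever differs from the outgroup's state, so for petiole constricted the derived state is '-', and for the remaining characters it is '+'.
Only A and K show the derived state '+' for nictitating membrane, supporting them as a clade.
reduced hind limbs (derived state '+') is shared by all ingroup taxa — unites the whole ingroup.
Only V and W show the derived state '-' for petiole constricted, supporting them as a clade.
Most parsimonious ingroup topology: ((W,V),(A,K)).
A and K share a more recent common ancestor with each other than either does with W, so W is the least closely related of the three.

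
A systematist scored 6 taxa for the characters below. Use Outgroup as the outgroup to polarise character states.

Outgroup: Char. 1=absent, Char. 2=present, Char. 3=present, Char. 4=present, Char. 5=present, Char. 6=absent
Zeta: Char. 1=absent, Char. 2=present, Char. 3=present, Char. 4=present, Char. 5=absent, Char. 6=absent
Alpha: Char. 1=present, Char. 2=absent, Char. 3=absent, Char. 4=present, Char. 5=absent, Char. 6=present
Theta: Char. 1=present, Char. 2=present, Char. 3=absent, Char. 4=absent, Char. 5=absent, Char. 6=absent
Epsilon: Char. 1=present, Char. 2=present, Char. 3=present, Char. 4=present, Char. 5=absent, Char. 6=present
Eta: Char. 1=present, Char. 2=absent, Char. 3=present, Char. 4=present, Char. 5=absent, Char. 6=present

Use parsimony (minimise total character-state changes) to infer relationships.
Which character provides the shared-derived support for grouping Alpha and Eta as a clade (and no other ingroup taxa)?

Char. 2

Character polarity is set by the outgroup: the derived state is whichever differs from the outgroup's state, so for Char. 2, Char. 3, Char. 4, Char. 5 the derived state is 'absent', and for the remaining characters it is 'present'.
Char. 1: derived state 'present' in Alpha, Epsilon, Eta, and Theta only — synapomorphy for {Alpha, Epsilon, Eta, Theta}.
Only Alpha and Eta show the derived state 'absent' for Char. 2, supporting them as a clade.
Char. 3 (state 'absent') occurs in Alpha and Theta but conflicts with the nesting implied by the other characters — most parsimoniously interpreted as homoplasy.
Char. 4 (derived state 'absent') is unique to Theta (autapomorphy; uninformative for grouping).
Char. 5 (derived state 'absent') is shared by all ingroup taxa — unites the whole ingroup.
Char. 6: derived state 'present' in Alpha, Epsilon, and Eta only — synapomorphy for {Alpha, Epsilon, Eta}.
Most parsimonious ingroup topology: (Zeta,(((Alpha,Eta),Epsilon),Theta)).
The clade {Alpha, Eta} is supported by Char. 2: its derived state 'absent' occurs in exactly those taxa and in no other taxon (including the outgroup).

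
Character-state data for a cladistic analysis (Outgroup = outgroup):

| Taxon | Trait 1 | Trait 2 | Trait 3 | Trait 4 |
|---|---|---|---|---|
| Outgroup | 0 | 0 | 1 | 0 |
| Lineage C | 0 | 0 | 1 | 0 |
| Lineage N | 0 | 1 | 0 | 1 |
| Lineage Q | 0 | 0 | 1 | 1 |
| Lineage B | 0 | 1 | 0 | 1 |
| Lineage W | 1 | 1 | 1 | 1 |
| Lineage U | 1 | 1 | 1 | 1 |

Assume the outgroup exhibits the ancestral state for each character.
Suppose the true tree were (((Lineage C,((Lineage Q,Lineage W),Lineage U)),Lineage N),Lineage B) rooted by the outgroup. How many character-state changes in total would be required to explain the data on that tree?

9

Map each character onto (((Lineage C,((Lineage Q,Lineage W),Lineage U)),Lineage N),Lineage B) (rooted by Outgroup) and count the minimum state changes it requires (Fitch parsimony):
Trait 1: 2; Trait 2: 3; Trait 3: 2; Trait 4: 2.
Total tree length = 9.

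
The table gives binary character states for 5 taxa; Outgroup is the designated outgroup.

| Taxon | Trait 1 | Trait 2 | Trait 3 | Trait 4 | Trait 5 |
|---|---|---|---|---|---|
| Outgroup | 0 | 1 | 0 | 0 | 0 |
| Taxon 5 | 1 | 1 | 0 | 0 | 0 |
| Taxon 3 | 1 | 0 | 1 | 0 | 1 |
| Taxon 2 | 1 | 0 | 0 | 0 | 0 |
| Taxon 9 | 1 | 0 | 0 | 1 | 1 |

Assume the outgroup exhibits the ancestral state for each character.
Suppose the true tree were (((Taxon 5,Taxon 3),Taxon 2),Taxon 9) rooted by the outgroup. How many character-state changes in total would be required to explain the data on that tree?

Map each character onto (((Taxon 5,Taxon 3),Taxon 2),Taxon 9) (rooted by Outgroup) and count the minimum state changes it requires (Fitch parsimony):
Trait 1: 1; Trait 2: 2; Trait 3: 1; Trait 4: 1; Trait 5: 2.
Total tree length = 7.

7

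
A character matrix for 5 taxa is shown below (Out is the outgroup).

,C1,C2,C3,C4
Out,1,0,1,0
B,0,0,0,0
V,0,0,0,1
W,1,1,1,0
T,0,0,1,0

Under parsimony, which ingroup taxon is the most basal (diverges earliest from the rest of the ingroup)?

Character polarity is set by the outgroup: the derived state is whichever differs from the outgroup's state, so for C1, C3 the derived state is '0', and for the remaining characters it is '1'.
C1 (derived state '0') is shared by B, T, and V — a synapomorphy uniting that clade.
C2 (derived state '1') is unique to W (autapomorphy; uninformative for grouping).
Only B and V show the derived state '0' for C3, supporting them as a clade.
C4 (derived state '1') is unique to V (autapomorphy; uninformative for grouping).
Most parsimonious ingroup topology: (W,((V,B),T)).
W is sister to the clade containing all other ingroup taxa, so it is the earliest-diverging (most basal) ingroup lineage.

W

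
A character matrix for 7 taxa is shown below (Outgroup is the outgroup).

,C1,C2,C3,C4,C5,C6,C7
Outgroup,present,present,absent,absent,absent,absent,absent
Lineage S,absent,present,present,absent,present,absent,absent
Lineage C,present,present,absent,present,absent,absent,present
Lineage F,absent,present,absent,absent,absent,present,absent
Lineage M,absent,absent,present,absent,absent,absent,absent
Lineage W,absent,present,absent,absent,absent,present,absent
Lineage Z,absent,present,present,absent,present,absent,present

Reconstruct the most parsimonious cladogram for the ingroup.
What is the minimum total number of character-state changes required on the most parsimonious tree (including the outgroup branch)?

Character polarity is set by the outgroup: the derived state is whichever differs from the outgroup's state, so for C1, C2 the derived state is 'absent', and for the remaining characters it is 'present'.
C1 (derived state 'absent') is shared by Lineage F, Lineage M, Lineage S, Lineage W, and Lineage Z — a synapomorphy uniting that clade.
C2: derived state 'absent' in Lineage M only — an autapomorphy, so it tells us nothing about relationships among taxa.
C3 (derived state 'present') is shared by Lineage M, Lineage S, and Lineage Z — a synapomorphy uniting that clade.
C4: derived state 'present' in Lineage C only — an autapomorphy, so it tells us nothing about relationships among taxa.
Only Lineage S and Lineage Z show the derived state 'present' for C5, supporting them as a clade.
Only Lineage F and Lineage W show the derived state 'present' for C6, supporting them as a clade.
C7 groups Lineage C and Lineage Z, which is incompatible with the clades supported by the remaining characters; treating it as convergent (homoplasy) costs fewer steps than any alternative tree.
Most parsimonious ingroup topology: ((((Lineage S,Lineage Z),Lineage M),(Lineage F,Lineage W)),Lineage C).
Changes per character on this tree: C1: 1; C2: 1; C3: 1; C4: 1; C5: 1; C6: 1; C7: 2.
Total = 8.

8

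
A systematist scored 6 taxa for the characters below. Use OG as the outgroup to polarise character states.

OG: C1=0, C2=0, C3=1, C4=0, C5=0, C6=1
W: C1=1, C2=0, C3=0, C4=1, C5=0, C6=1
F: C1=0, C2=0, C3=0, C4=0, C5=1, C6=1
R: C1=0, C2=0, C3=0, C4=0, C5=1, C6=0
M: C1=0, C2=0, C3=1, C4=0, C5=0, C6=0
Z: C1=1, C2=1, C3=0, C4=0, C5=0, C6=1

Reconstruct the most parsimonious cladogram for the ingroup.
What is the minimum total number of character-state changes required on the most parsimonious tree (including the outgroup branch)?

Character polarity is set by the outgroup: the derived state is whichever differs from the outgroup's state, so for C3, C6 the derived state is '0', and for the remaining characters it is '1'.
C1 (derived state '1') is shared by W and Z — a synapomorphy uniting that clade.
C2 (derived state '1') is unique to Z (autapomorphy; uninformative for grouping).
C3: derived state '0' in F, R, W, and Z only — synapomorphy for {F, R, W, Z}.
C4 (derived state '1') is unique to W (autapomorphy; uninformative for grouping).
C5: derived state '1' in F and R only — synapomorphy for {F, R}.
C6 groups M and R, which is incompatible with the clades supported by the remaining characters; treating it as convergent (homoplasy) costs fewer steps than any alternative tree.
Most parsimonious ingroup topology: (((W,Z),(F,R)),M).
Changes per character on this tree: C1: 1; C2: 1; C3: 1; C4: 1; C5: 1; C6: 2.
Total = 7.

7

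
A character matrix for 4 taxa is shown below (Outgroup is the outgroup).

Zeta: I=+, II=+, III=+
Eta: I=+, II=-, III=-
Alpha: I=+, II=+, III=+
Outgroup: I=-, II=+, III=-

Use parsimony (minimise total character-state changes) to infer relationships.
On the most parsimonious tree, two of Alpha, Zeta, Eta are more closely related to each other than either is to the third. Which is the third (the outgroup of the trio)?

Eta

Character polarity is set by the outgroup: the derived state is whichever differs from the outgroup's state, so for II the derived state is '-', and for the remaining characters it is '+'.
I (derived state '+') is shared by all ingroup taxa — unites the whole ingroup.
II (derived state '-') is unique to Eta (autapomorphy; uninformative for grouping).
III (derived state '+') is shared by Alpha and Zeta — a synapomorphy uniting that clade.
Most parsimonious ingroup topology: ((Zeta,Alpha),Eta).
Zeta and Alpha share a more recent common ancestor with each other than either does with Eta, so Eta is the least closely related of the three.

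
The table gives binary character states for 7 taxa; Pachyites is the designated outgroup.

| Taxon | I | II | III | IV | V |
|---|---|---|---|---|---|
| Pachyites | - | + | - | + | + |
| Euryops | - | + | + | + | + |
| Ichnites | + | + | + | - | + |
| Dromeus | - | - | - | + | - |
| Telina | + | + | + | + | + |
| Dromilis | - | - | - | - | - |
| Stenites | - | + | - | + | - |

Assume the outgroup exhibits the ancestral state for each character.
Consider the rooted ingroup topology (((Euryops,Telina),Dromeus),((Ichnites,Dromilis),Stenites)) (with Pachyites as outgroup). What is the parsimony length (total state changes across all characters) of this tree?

Map each character onto (((Euryops,Telina),Dromeus),((Ichnites,Dromilis),Stenites)) (rooted by Pachyites) and count the minimum state changes it requires (Fitch parsimony):
I: 2; II: 2; III: 2; IV: 1; V: 3.
Total tree length = 10.

10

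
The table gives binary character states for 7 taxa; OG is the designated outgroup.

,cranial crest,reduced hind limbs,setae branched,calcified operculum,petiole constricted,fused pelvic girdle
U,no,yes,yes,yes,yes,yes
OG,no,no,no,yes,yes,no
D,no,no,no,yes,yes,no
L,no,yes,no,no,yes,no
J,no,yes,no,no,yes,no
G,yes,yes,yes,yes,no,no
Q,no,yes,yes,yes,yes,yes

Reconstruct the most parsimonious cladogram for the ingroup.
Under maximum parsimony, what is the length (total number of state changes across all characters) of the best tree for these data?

6

Character polarity is set by the outgroup: the derived state is whichever differs from the outgroup's state, so for calcified operculum, petiole constricted the derived state is 'no', and for the remaining characters it is 'yes'.
cranial crest (derived state 'yes') is unique to G (autapomorphy; uninformative for grouping).
reduced hind limbs: derived state 'yes' in G, J, L, Q, and U only — synapomorphy for {G, J, L, Q, U}.
setae branched (derived state 'yes') is shared by G, Q, and U — a synapomorphy uniting that clade.
Only J and L show the derived state 'no' for calcified operculum, supporting them as a clade.
petiole constricted: derived state 'no' in G only — an autapomorphy, so it tells us nothing about relationships among taxa.
Only Q and U show the derived state 'yes' for fused pelvic girdle, supporting them as a clade.
Most parsimonious ingroup topology: (((G,(Q,U)),(L,J)),D).
Changes per character on this tree: cranial crest: 1; reduced hind limbs: 1; setae branched: 1; calcified operculum: 1; petiole constricted: 1; fused pelvic girdle: 1.
Total = 6.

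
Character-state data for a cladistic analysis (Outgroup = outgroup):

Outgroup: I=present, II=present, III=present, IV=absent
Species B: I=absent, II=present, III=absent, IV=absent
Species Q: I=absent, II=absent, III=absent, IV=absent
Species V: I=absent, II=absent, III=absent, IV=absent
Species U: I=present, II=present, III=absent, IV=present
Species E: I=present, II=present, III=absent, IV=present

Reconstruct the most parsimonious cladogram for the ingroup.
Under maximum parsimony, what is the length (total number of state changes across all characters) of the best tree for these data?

Character polarity is set by the outgroup: the derived state is whichever differs from the outgroup's state, so for I, II, III the derived state is 'absent', and for the remaining characters it is 'present'.
I (derived state 'absent') is shared by Species B, Species Q, and Species V — a synapomorphy uniting that clade.
II: derived state 'absent' in Species Q and Species V only — synapomorphy for {Species Q, Species V}.
III (derived state 'absent') is shared by all ingroup taxa — unites the whole ingroup.
IV: derived state 'present' in Species E and Species U only — synapomorphy for {Species E, Species U}.
Most parsimonious ingroup topology: ((Species B,(Species Q,Species V)),(Species U,Species E)).
Changes per character on this tree: I: 1; II: 1; III: 1; IV: 1.
Total = 4.

4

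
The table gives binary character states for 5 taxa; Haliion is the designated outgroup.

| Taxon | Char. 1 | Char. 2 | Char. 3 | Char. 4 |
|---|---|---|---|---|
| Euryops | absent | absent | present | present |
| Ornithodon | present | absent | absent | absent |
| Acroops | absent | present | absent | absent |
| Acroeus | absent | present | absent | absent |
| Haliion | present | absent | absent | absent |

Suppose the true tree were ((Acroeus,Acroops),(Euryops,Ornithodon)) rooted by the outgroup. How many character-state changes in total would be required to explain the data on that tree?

5

Map each character onto ((Acroeus,Acroops),(Euryops,Ornithodon)) (rooted by Haliion) and count the minimum state changes it requires (Fitch parsimony):
Char. 1: 2; Char. 2: 1; Char. 3: 1; Char. 4: 1.
Total tree length = 5.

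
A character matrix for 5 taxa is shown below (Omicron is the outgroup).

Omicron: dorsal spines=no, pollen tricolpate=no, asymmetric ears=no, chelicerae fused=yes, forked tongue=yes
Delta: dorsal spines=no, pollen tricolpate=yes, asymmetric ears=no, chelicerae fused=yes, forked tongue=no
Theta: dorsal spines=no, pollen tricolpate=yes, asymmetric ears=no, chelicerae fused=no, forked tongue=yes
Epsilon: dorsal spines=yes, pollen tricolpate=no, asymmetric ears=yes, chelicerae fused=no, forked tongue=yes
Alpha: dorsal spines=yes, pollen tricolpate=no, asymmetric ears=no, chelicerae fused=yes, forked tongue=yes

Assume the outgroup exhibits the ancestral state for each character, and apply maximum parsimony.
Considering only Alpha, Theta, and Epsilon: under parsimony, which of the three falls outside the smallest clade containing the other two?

Character polarity is set by the outgroup: the derived state is whichever differs from the outgroup's state, so for chelicerae fused, forked tongue the derived state is 'no', and for the remaining characters it is 'yes'.
dorsal spines: derived state 'yes' in Alpha and Epsilon only — synapomorphy for {Alpha, Epsilon}.
Only Delta and Theta show the derived state 'yes' for pollen tricolpate, supporting them as a clade.
asymmetric ears: derived state 'yes' in Epsilon only — an autapomorphy, so it tells us nothing about relationships among taxa.
chelicerae fused groups Epsilon and Theta, which is incompatible with the clades supported by the remaining characters; treating it as convergent (homoplasy) costs fewer steps than any alternative tree.
forked tongue: derived state 'no' in Delta only — an autapomorphy, so it tells us nothing about relationships among taxa.
Most parsimonious ingroup topology: ((Delta,Theta),(Epsilon,Alpha)).
Epsilon and Alpha share a more recent common ancestor with each other than either does with Theta, so Theta is the least closely related of the three.

Theta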